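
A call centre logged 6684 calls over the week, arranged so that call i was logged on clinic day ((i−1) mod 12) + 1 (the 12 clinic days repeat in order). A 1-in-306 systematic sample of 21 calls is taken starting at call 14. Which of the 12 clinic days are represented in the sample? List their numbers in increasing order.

2, 8

Consecutive selections differ by k = 306, so their clinic day numbers differ by 306 mod 12 = 6.
gcd(306, 12) = 6, so the sample visits 12/6 = 2 distinct residues mod 12.
Start 14 is clinic day 2; the clinic days hit are 2, 8.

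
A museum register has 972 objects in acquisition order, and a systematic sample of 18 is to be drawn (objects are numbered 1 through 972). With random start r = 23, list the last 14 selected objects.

239, 293, 347, 401, 455, 509, 563, 617, 671, 725, 779, 833, 887, 941

k = N/n = 972/18 = 54
5th selection = 23 + 4×54 = 239
6th: 239 + 54 = 293
7th: 293 + 54 = 347
8th: 347 + 54 = 401
9th: 401 + 54 = 455
10th: 455 + 54 = 509
11th: 509 + 54 = 563
12th: 563 + 54 = 617
13th: 617 + 54 = 671
14th: 671 + 54 = 725
15th: 725 + 54 = 779
16th: 779 + 54 = 833
17th: 833 + 54 = 887
18th: 887 + 54 = 941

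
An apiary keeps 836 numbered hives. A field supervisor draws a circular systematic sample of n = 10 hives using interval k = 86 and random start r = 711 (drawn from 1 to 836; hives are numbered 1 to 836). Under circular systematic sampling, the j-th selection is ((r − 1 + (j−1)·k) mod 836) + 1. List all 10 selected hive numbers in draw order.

Selection 1: 711
Selection 2: 711 + 86 = 797
Selection 3: 797 + 86 = 883 → 883 − 836 = 47
Selection 4: 47 + 86 = 133
Selection 5: 133 + 86 = 219
Selection 6: 219 + 86 = 305
Selection 7: 305 + 86 = 391
Selection 8: 391 + 86 = 477
Selection 9: 477 + 86 = 563
Selection 10: 563 + 86 = 649

711, 797, 47, 133, 219, 305, 391, 477, 563, 649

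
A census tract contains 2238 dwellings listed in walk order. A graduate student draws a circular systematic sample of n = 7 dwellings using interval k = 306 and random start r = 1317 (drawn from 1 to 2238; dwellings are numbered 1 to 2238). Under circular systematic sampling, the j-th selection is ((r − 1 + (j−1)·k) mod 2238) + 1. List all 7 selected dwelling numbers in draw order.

Selection 1: 1317
Selection 2: 1317 + 306 = 1623
Selection 3: 1623 + 306 = 1929
Selection 4: 1929 + 306 = 2235
Selection 5: 2235 + 306 = 2541 → 2541 − 2238 = 303
Selection 6: 303 + 306 = 609
Selection 7: 609 + 306 = 915

1317, 1623, 1929, 2235, 303, 609, 915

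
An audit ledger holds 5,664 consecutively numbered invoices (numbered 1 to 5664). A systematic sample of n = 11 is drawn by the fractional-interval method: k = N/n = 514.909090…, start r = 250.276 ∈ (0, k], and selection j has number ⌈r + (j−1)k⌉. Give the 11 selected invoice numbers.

251, 766, 1281, 1796, 2310, 2825, 3340, 3855, 4370, 4885, 5400

j=1: r + 0k = 250.276 → ⌈·⌉ = 251
j=2: r + 1k = 765.185090… → ⌈·⌉ = 766
j=3: r + 2k = 1280.094181… → ⌈·⌉ = 1281
j=4: r + 3k = 1795.003272… → ⌈·⌉ = 1796
j=5: r + 4k = 2309.912363… → ⌈·⌉ = 2310
j=6: r + 5k = 2824.821454… → ⌈·⌉ = 2825
j=7: r + 6k = 3339.730545… → ⌈·⌉ = 3340
j=8: r + 7k = 3854.639636… → ⌈·⌉ = 3855
j=9: r + 8k = 4369.548727… → ⌈·⌉ = 4370
j=10: r + 9k = 4884.457818… → ⌈·⌉ = 4885
j=11: r + 10k = 5399.366909… → ⌈·⌉ = 5400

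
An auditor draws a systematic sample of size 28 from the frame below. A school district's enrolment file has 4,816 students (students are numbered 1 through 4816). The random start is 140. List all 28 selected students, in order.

140, 312, 484, 656, 828, 1000, 1172, 1344, 1516, 1688, 1860, 2032, 2204, 2376, 2548, 2720, 2892, 3064, 3236, 3408, 3580, 3752, 3924, 4096, 4268, 4440, 4612, 4784

k = N/n = 4816/28 = 172
student 1: 140
student 2: 140 + 172 = 312
student 3: 312 + 172 = 484
student 4: 484 + 172 = 656
student 5: 656 + 172 = 828
student 6: 828 + 172 = 1000
student 7: 1000 + 172 = 1172
student 8: 1172 + 172 = 1344
student 9: 1344 + 172 = 1516
student 10: 1516 + 172 = 1688
student 11: 1688 + 172 = 1860
student 12: 1860 + 172 = 2032
student 13: 2032 + 172 = 2204
student 14: 2204 + 172 = 2376
student 15: 2376 + 172 = 2548
student 16: 2548 + 172 = 2720
student 17: 2720 + 172 = 2892
student 18: 2892 + 172 = 3064
student 19: 3064 + 172 = 3236
student 20: 3236 + 172 = 3408
student 21: 3408 + 172 = 3580
student 22: 3580 + 172 = 3752
student 23: 3752 + 172 = 3924
student 24: 3924 + 172 = 4096
student 25: 4096 + 172 = 4268
student 26: 4268 + 172 = 4440
student 27: 4440 + 172 = 4612
student 28: 4612 + 172 = 4784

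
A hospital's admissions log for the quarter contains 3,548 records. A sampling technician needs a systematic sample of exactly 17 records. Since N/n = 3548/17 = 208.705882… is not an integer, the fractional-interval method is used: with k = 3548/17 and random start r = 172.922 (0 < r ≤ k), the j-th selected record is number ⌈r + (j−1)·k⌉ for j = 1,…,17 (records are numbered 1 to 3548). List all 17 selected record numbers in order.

j=1: r + 0k = 172.922 → ⌈·⌉ = 173
j=2: r + 1k = 381.627882… → ⌈·⌉ = 382
j=3: r + 2k = 590.333764… → ⌈·⌉ = 591
j=4: r + 3k = 799.039647… → ⌈·⌉ = 800
j=5: r + 4k = 1007.745529… → ⌈·⌉ = 1008
j=6: r + 5k = 1216.451411… → ⌈·⌉ = 1217
j=7: r + 6k = 1425.157294… → ⌈·⌉ = 1426
j=8: r + 7k = 1633.863176… → ⌈·⌉ = 1634
j=9: r + 8k = 1842.569058… → ⌈·⌉ = 1843
j=10: r + 9k = 2051.274941… → ⌈·⌉ = 2052
j=11: r + 10k = 2259.980823… → ⌈·⌉ = 2260
j=12: r + 11k = 2468.686705… → ⌈·⌉ = 2469
j=13: r + 12k = 2677.392588… → ⌈·⌉ = 2678
j=14: r + 13k = 2886.098470… → ⌈·⌉ = 2887
j=15: r + 14k = 3094.804352… → ⌈·⌉ = 3095
j=16: r + 15k = 3303.510235… → ⌈·⌉ = 3304
j=17: r + 16k = 3512.216117… → ⌈·⌉ = 3513

173, 382, 591, 800, 1008, 1217, 1426, 1634, 1843, 2052, 2260, 2469, 2678, 2887, 3095, 3304, 3513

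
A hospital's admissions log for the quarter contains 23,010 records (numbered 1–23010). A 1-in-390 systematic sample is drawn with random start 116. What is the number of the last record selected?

k = 390
59th selection = r + (59−1)·k = 116 + 58×390 = 116 + 22620 = 22736

22736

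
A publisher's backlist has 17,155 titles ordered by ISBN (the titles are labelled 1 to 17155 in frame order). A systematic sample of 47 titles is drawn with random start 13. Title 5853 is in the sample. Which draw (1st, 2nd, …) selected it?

17

k = 17155/47 = 365
position = (5853 − 13)/365 + 1 = 5840/365 + 1 = 16 + 1 = 17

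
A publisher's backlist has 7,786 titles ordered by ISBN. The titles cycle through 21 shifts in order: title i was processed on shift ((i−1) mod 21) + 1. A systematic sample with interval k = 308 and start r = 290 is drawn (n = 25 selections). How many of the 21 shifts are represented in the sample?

3

Consecutive selections differ by k = 308, so their shift numbers differ by 308 mod 21 = 14.
gcd(308, 21) = 7, so the sample visits 21/7 = 3 distinct residues mod 21.
Start 290 is shift 17; the shifts hit are 3, 10, 17.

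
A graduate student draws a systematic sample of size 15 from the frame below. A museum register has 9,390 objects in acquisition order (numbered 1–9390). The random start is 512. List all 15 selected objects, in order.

k = N/n = 9390/15 = 626
object 1: 512
object 2: 512 + 626 = 1138
object 3: 1138 + 626 = 1764
object 4: 1764 + 626 = 2390
object 5: 2390 + 626 = 3016
object 6: 3016 + 626 = 3642
object 7: 3642 + 626 = 4268
object 8: 4268 + 626 = 4894
object 9: 4894 + 626 = 5520
object 10: 5520 + 626 = 6146
object 11: 6146 + 626 = 6772
object 12: 6772 + 626 = 7398
object 13: 7398 + 626 = 8024
object 14: 8024 + 626 = 8650
object 15: 8650 + 626 = 9276

512, 1138, 1764, 2390, 3016, 3642, 4268, 4894, 5520, 6146, 6772, 7398, 8024, 8650, 9276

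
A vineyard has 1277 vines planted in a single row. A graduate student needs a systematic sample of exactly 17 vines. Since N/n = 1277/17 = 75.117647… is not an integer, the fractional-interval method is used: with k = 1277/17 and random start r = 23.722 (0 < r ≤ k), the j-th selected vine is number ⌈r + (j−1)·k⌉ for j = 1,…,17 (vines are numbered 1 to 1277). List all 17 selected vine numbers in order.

j=1: r + 0k = 23.722 → ⌈·⌉ = 24
j=2: r + 1k = 98.839647… → ⌈·⌉ = 99
j=3: r + 2k = 173.957294… → ⌈·⌉ = 174
j=4: r + 3k = 249.074941… → ⌈·⌉ = 250
j=5: r + 4k = 324.192588… → ⌈·⌉ = 325
j=6: r + 5k = 399.310235… → ⌈·⌉ = 400
j=7: r + 6k = 474.427882… → ⌈·⌉ = 475
j=8: r + 7k = 549.545529… → ⌈·⌉ = 550
j=9: r + 8k = 624.663176… → ⌈·⌉ = 625
j=10: r + 9k = 699.780823… → ⌈·⌉ = 700
j=11: r + 10k = 774.898470… → ⌈·⌉ = 775
j=12: r + 11k = 850.016117… → ⌈·⌉ = 851
j=13: r + 12k = 925.133764… → ⌈·⌉ = 926
j=14: r + 13k = 1000.251411… → ⌈·⌉ = 1001
j=15: r + 14k = 1075.369058… → ⌈·⌉ = 1076
j=16: r + 15k = 1150.486705… → ⌈·⌉ = 1151
j=17: r + 16k = 1225.604352… → ⌈·⌉ = 1226

24, 99, 174, 250, 325, 400, 475, 550, 625, 700, 775, 851, 926, 1001, 1076, 1151, 1226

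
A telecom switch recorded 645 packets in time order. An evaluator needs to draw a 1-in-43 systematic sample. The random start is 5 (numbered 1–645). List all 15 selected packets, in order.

5, 48, 91, 134, 177, 220, 263, 306, 349, 392, 435, 478, 521, 564, 607

packet 1: 5
packet 2: 5 + 43 = 48
packet 3: 48 + 43 = 91
packet 4: 91 + 43 = 134
packet 5: 134 + 43 = 177
packet 6: 177 + 43 = 220
packet 7: 220 + 43 = 263
packet 8: 263 + 43 = 306
packet 9: 306 + 43 = 349
packet 10: 349 + 43 = 392
packet 11: 392 + 43 = 435
packet 12: 435 + 43 = 478
packet 13: 478 + 43 = 521
packet 14: 521 + 43 = 564
packet 15: 564 + 43 = 607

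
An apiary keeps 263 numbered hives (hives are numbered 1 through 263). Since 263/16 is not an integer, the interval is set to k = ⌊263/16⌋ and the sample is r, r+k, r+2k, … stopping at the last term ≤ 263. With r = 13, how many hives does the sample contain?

16

k = ⌊263/16⌋ = 16
Achieved size = ⌊(263 − 13)/16⌋ + 1 = ⌊250/16⌋ + 1 = 15 + 1 = 16
(last selection: 13 + 15×16 = 253 ≤ 263; next would be 269 > 263)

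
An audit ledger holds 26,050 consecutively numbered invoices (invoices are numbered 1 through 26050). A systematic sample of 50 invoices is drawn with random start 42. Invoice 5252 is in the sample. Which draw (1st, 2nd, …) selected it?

11

k = 26050/50 = 521
position = (5252 − 42)/521 + 1 = 5210/521 + 1 = 10 + 1 = 11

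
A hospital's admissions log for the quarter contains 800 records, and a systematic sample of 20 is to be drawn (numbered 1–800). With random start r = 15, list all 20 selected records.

15, 55, 95, 135, 175, 215, 255, 295, 335, 375, 415, 455, 495, 535, 575, 615, 655, 695, 735, 775

k = N/n = 800/20 = 40
record 1: 15
record 2: 15 + 40 = 55
record 3: 55 + 40 = 95
record 4: 95 + 40 = 135
record 5: 135 + 40 = 175
record 6: 175 + 40 = 215
record 7: 215 + 40 = 255
record 8: 255 + 40 = 295
record 9: 295 + 40 = 335
record 10: 335 + 40 = 375
record 11: 375 + 40 = 415
record 12: 415 + 40 = 455
record 13: 455 + 40 = 495
record 14: 495 + 40 = 535
record 15: 535 + 40 = 575
record 16: 575 + 40 = 615
record 17: 615 + 40 = 655
record 18: 655 + 40 = 695
record 19: 695 + 40 = 735
record 20: 735 + 40 = 775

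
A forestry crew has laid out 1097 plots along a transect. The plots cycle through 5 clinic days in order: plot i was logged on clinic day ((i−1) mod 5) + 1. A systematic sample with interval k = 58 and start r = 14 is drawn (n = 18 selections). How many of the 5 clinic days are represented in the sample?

Consecutive selections differ by k = 58, so their clinic day numbers differ by 58 mod 5 = 3.
gcd(58, 5) = 1, so the sample visits 5/1 = 5 distinct residues mod 5.
Start 14 is clinic day 4; the clinic days hit are 1, 2, 3, 4, 5.

5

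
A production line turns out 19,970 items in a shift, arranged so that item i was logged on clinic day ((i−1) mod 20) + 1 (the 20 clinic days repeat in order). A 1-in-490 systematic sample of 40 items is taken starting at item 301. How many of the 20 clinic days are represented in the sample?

2

Consecutive selections differ by k = 490, so their clinic day numbers differ by 490 mod 20 = 10.
gcd(490, 20) = 10, so the sample visits 20/10 = 2 distinct residues mod 20.
Start 301 is clinic day 1; the clinic days hit are 1, 11.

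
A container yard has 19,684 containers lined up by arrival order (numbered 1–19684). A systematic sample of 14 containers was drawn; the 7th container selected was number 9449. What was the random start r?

1013

k = 19684/14 = 1406
r = 9449 − (7−1)×1406 = 9449 − 8436 = 1013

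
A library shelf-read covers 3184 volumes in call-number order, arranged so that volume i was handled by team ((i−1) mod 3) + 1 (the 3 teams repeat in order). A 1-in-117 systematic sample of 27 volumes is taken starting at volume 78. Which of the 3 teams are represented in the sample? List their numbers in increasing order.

3

Consecutive selections differ by k = 117, so their team numbers differ by 117 mod 3 = 0.
gcd(117, 3) = 3, so the sample visits 3/3 = 1 distinct residues mod 3.
Start 78 is team 3; the teams hit are 3.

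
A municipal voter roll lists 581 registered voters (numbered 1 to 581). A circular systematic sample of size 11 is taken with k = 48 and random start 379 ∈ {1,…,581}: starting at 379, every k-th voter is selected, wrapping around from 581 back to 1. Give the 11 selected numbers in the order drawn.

379, 427, 475, 523, 571, 38, 86, 134, 182, 230, 278

Selection 1: 379
Selection 2: 379 + 48 = 427
Selection 3: 427 + 48 = 475
Selection 4: 475 + 48 = 523
Selection 5: 523 + 48 = 571
Selection 6: 571 + 48 = 619 → 619 − 581 = 38
Selection 7: 38 + 48 = 86
Selection 8: 86 + 48 = 134
Selection 9: 134 + 48 = 182
Selection 10: 182 + 48 = 230
Selection 11: 230 + 48 = 278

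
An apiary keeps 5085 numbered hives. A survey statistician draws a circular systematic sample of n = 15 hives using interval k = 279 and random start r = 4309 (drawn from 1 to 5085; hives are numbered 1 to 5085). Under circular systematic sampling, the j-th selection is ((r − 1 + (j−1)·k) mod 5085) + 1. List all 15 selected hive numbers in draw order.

4309, 4588, 4867, 61, 340, 619, 898, 1177, 1456, 1735, 2014, 2293, 2572, 2851, 3130

Selection 1: 4309
Selection 2: 4309 + 279 = 4588
Selection 3: 4588 + 279 = 4867
Selection 4: 4867 + 279 = 5146 → 5146 − 5085 = 61
Selection 5: 61 + 279 = 340
Selection 6: 340 + 279 = 619
Selection 7: 619 + 279 = 898
Selection 8: 898 + 279 = 1177
Selection 9: 1177 + 279 = 1456
Selection 10: 1456 + 279 = 1735
Selection 11: 1735 + 279 = 2014
Selection 12: 2014 + 279 = 2293
Selection 13: 2293 + 279 = 2572
Selection 14: 2572 + 279 = 2851
Selection 15: 2851 + 279 = 3130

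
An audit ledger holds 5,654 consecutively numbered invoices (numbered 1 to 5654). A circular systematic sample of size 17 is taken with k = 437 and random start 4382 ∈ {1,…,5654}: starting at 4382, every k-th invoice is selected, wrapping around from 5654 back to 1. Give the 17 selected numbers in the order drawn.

4382, 4819, 5256, 39, 476, 913, 1350, 1787, 2224, 2661, 3098, 3535, 3972, 4409, 4846, 5283, 66

Selection 1: 4382
Selection 2: 4382 + 437 = 4819
Selection 3: 4819 + 437 = 5256
Selection 4: 5256 + 437 = 5693 → 5693 − 5654 = 39
Selection 5: 39 + 437 = 476
Selection 6: 476 + 437 = 913
Selection 7: 913 + 437 = 1350
Selection 8: 1350 + 437 = 1787
Selection 9: 1787 + 437 = 2224
Selection 10: 2224 + 437 = 2661
Selection 11: 2661 + 437 = 3098
Selection 12: 3098 + 437 = 3535
Selection 13: 3535 + 437 = 3972
Selection 14: 3972 + 437 = 4409
Selection 15: 4409 + 437 = 4846
Selection 16: 4846 + 437 = 5283
Selection 17: 5283 + 437 = 5720 → 5720 − 5654 = 66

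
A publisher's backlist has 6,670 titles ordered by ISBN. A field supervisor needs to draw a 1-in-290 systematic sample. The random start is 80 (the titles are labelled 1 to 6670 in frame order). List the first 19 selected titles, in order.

title 1: 80
title 2: 80 + 290 = 370
title 3: 370 + 290 = 660
title 4: 660 + 290 = 950
title 5: 950 + 290 = 1240
title 6: 1240 + 290 = 1530
title 7: 1530 + 290 = 1820
title 8: 1820 + 290 = 2110
title 9: 2110 + 290 = 2400
title 10: 2400 + 290 = 2690
title 11: 2690 + 290 = 2980
title 12: 2980 + 290 = 3270
title 13: 3270 + 290 = 3560
title 14: 3560 + 290 = 3850
title 15: 3850 + 290 = 4140
title 16: 4140 + 290 = 4430
title 17: 4430 + 290 = 4720
title 18: 4720 + 290 = 5010
title 19: 5010 + 290 = 5300

80, 370, 660, 950, 1240, 1530, 1820, 2110, 2400, 2690, 2980, 3270, 3560, 3850, 4140, 4430, 4720, 5010, 5300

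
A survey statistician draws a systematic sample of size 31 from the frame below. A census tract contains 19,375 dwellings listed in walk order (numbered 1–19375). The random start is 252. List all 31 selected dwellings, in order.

252, 877, 1502, 2127, 2752, 3377, 4002, 4627, 5252, 5877, 6502, 7127, 7752, 8377, 9002, 9627, 10252, 10877, 11502, 12127, 12752, 13377, 14002, 14627, 15252, 15877, 16502, 17127, 17752, 18377, 19002

k = N/n = 19375/31 = 625
dwelling 1: 252
dwelling 2: 252 + 625 = 877
dwelling 3: 877 + 625 = 1502
dwelling 4: 1502 + 625 = 2127
dwelling 5: 2127 + 625 = 2752
dwelling 6: 2752 + 625 = 3377
dwelling 7: 3377 + 625 = 4002
dwelling 8: 4002 + 625 = 4627
dwelling 9: 4627 + 625 = 5252
dwelling 10: 5252 + 625 = 5877
dwelling 11: 5877 + 625 = 6502
dwelling 12: 6502 + 625 = 7127
dwelling 13: 7127 + 625 = 7752
dwelling 14: 7752 + 625 = 8377
dwelling 15: 8377 + 625 = 9002
dwelling 16: 9002 + 625 = 9627
dwelling 17: 9627 + 625 = 10252
dwelling 18: 10252 + 625 = 10877
dwelling 19: 10877 + 625 = 11502
dwelling 20: 11502 + 625 = 12127
dwelling 21: 12127 + 625 = 12752
dwelling 22: 12752 + 625 = 13377
dwelling 23: 13377 + 625 = 14002
dwelling 24: 14002 + 625 = 14627
dwelling 25: 14627 + 625 = 15252
dwelling 26: 15252 + 625 = 15877
dwelling 27: 15877 + 625 = 16502
dwelling 28: 16502 + 625 = 17127
dwelling 29: 17127 + 625 = 17752
dwelling 30: 17752 + 625 = 18377
dwelling 31: 18377 + 625 = 19002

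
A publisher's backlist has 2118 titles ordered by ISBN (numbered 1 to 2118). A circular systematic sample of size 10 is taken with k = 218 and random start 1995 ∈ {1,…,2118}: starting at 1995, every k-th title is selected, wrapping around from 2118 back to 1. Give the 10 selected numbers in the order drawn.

1995, 95, 313, 531, 749, 967, 1185, 1403, 1621, 1839

Selection 1: 1995
Selection 2: 1995 + 218 = 2213 → 2213 − 2118 = 95
Selection 3: 95 + 218 = 313
Selection 4: 313 + 218 = 531
Selection 5: 531 + 218 = 749
Selection 6: 749 + 218 = 967
Selection 7: 967 + 218 = 1185
Selection 8: 1185 + 218 = 1403
Selection 9: 1403 + 218 = 1621
Selection 10: 1621 + 218 = 1839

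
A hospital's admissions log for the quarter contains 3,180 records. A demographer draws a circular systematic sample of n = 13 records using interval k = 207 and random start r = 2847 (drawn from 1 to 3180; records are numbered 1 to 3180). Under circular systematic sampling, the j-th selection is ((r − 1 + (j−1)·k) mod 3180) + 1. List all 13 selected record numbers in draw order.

Selection 1: 2847
Selection 2: 2847 + 207 = 3054
Selection 3: 3054 + 207 = 3261 → 3261 − 3180 = 81
Selection 4: 81 + 207 = 288
Selection 5: 288 + 207 = 495
Selection 6: 495 + 207 = 702
Selection 7: 702 + 207 = 909
Selection 8: 909 + 207 = 1116
Selection 9: 1116 + 207 = 1323
Selection 10: 1323 + 207 = 1530
Selection 11: 1530 + 207 = 1737
Selection 12: 1737 + 207 = 1944
Selection 13: 1944 + 207 = 2151

2847, 3054, 81, 288, 495, 702, 909, 1116, 1323, 1530, 1737, 1944, 2151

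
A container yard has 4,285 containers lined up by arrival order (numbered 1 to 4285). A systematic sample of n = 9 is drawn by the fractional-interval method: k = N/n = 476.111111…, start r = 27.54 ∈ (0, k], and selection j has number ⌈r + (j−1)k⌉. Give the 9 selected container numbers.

28, 504, 980, 1456, 1932, 2409, 2885, 3361, 3837

j=1: r + 0k = 27.54 → ⌈·⌉ = 28
j=2: r + 1k = 503.651111… → ⌈·⌉ = 504
j=3: r + 2k = 979.762222… → ⌈·⌉ = 980
j=4: r + 3k = 1455.873333… → ⌈·⌉ = 1456
j=5: r + 4k = 1931.984444… → ⌈·⌉ = 1932
j=6: r + 5k = 2408.095555… → ⌈·⌉ = 2409
j=7: r + 6k = 2884.206666… → ⌈·⌉ = 2885
j=8: r + 7k = 3360.317777… → ⌈·⌉ = 3361
j=9: r + 8k = 3836.428888… → ⌈·⌉ = 3837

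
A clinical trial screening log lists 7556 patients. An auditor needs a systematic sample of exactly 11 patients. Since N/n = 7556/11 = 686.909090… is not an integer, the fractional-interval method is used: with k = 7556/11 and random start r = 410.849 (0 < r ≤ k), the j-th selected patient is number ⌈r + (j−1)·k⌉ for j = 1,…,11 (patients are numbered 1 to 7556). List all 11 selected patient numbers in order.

411, 1098, 1785, 2472, 3159, 3846, 4533, 5220, 5907, 6594, 7280

j=1: r + 0k = 410.849 → ⌈·⌉ = 411
j=2: r + 1k = 1097.758090… → ⌈·⌉ = 1098
j=3: r + 2k = 1784.667181… → ⌈·⌉ = 1785
j=4: r + 3k = 2471.576272… → ⌈·⌉ = 2472
j=5: r + 4k = 3158.485363… → ⌈·⌉ = 3159
j=6: r + 5k = 3845.394454… → ⌈·⌉ = 3846
j=7: r + 6k = 4532.303545… → ⌈·⌉ = 4533
j=8: r + 7k = 5219.212636… → ⌈·⌉ = 5220
j=9: r + 8k = 5906.121727… → ⌈·⌉ = 5907
j=10: r + 9k = 6593.030818… → ⌈·⌉ = 6594
j=11: r + 10k = 7279.939909… → ⌈·⌉ = 7280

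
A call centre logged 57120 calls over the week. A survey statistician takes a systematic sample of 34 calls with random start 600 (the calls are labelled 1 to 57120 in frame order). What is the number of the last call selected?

k = 57120/34 = 1680
34th selection = r + (34−1)·k = 600 + 33×1680 = 600 + 55440 = 56040

56040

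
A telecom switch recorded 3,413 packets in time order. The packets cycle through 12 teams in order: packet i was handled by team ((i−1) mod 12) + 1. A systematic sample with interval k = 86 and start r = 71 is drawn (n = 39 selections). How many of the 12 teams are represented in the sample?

6

Consecutive selections differ by k = 86, so their team numbers differ by 86 mod 12 = 2.
gcd(86, 12) = 2, so the sample visits 12/2 = 6 distinct residues mod 12.
Start 71 is team 11; the teams hit are 1, 3, 5, 7, 9, 11.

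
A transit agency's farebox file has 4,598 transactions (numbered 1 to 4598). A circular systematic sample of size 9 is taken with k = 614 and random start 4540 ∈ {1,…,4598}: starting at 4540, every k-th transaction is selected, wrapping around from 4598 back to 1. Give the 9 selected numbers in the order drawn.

4540, 556, 1170, 1784, 2398, 3012, 3626, 4240, 256

Selection 1: 4540
Selection 2: 4540 + 614 = 5154 → 5154 − 4598 = 556
Selection 3: 556 + 614 = 1170
Selection 4: 1170 + 614 = 1784
Selection 5: 1784 + 614 = 2398
Selection 6: 2398 + 614 = 3012
Selection 7: 3012 + 614 = 3626
Selection 8: 3626 + 614 = 4240
Selection 9: 4240 + 614 = 4854 → 4854 − 4598 = 256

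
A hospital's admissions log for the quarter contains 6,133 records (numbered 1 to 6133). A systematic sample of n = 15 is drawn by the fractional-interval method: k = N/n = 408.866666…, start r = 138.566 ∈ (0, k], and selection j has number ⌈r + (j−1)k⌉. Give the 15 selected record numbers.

139, 548, 957, 1366, 1775, 2183, 2592, 3001, 3410, 3819, 4228, 4637, 5045, 5454, 5863

j=1: r + 0k = 138.566 → ⌈·⌉ = 139
j=2: r + 1k = 547.432666… → ⌈·⌉ = 548
j=3: r + 2k = 956.299333… → ⌈·⌉ = 957
j=4: r + 3k = 1365.166 → ⌈·⌉ = 1366
j=5: r + 4k = 1774.032666… → ⌈·⌉ = 1775
j=6: r + 5k = 2182.899333… → ⌈·⌉ = 2183
j=7: r + 6k = 2591.766 → ⌈·⌉ = 2592
j=8: r + 7k = 3000.632666… → ⌈·⌉ = 3001
j=9: r + 8k = 3409.499333… → ⌈·⌉ = 3410
j=10: r + 9k = 3818.366 → ⌈·⌉ = 3819
j=11: r + 10k = 4227.232666… → ⌈·⌉ = 4228
j=12: r + 11k = 4636.099333… → ⌈·⌉ = 4637
j=13: r + 12k = 5044.966 → ⌈·⌉ = 5045
j=14: r + 13k = 5453.832666… → ⌈·⌉ = 5454
j=15: r + 14k = 5862.699333… → ⌈·⌉ = 5863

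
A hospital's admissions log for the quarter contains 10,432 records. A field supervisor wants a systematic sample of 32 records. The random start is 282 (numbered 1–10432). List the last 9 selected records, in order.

k = N/n = 10432/32 = 326
24th selection = 282 + 23×326 = 7780
25th: 7780 + 326 = 8106
26th: 8106 + 326 = 8432
27th: 8432 + 326 = 8758
28th: 8758 + 326 = 9084
29th: 9084 + 326 = 9410
30th: 9410 + 326 = 9736
31st: 9736 + 326 = 10062
32nd: 10062 + 326 = 10388

7780, 8106, 8432, 8758, 9084, 9410, 9736, 10062, 10388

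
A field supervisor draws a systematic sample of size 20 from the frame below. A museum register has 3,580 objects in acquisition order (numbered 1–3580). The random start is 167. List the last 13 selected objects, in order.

k = N/n = 3580/20 = 179
8th selection = 167 + 7×179 = 1420
9th: 1420 + 179 = 1599
10th: 1599 + 179 = 1778
11th: 1778 + 179 = 1957
12th: 1957 + 179 = 2136
13th: 2136 + 179 = 2315
14th: 2315 + 179 = 2494
15th: 2494 + 179 = 2673
16th: 2673 + 179 = 2852
17th: 2852 + 179 = 3031
18th: 3031 + 179 = 3210
19th: 3210 + 179 = 3389
20th: 3389 + 179 = 3568

1420, 1599, 1778, 1957, 2136, 2315, 2494, 2673, 2852, 3031, 3210, 3389, 3568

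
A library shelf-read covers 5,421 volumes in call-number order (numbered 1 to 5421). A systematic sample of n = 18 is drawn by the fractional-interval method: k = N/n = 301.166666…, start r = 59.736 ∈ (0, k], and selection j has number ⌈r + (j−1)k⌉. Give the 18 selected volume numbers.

60, 361, 663, 964, 1265, 1566, 1867, 2168, 2470, 2771, 3072, 3373, 3674, 3975, 4277, 4578, 4879, 5180

j=1: r + 0k = 59.736 → ⌈·⌉ = 60
j=2: r + 1k = 360.902666… → ⌈·⌉ = 361
j=3: r + 2k = 662.069333… → ⌈·⌉ = 663
j=4: r + 3k = 963.236 → ⌈·⌉ = 964
j=5: r + 4k = 1264.402666… → ⌈·⌉ = 1265
j=6: r + 5k = 1565.569333… → ⌈·⌉ = 1566
j=7: r + 6k = 1866.736 → ⌈·⌉ = 1867
j=8: r + 7k = 2167.902666… → ⌈·⌉ = 2168
j=9: r + 8k = 2469.069333… → ⌈·⌉ = 2470
j=10: r + 9k = 2770.236 → ⌈·⌉ = 2771
j=11: r + 10k = 3071.402666… → ⌈·⌉ = 3072
j=12: r + 11k = 3372.569333… → ⌈·⌉ = 3373
j=13: r + 12k = 3673.736 → ⌈·⌉ = 3674
j=14: r + 13k = 3974.902666… → ⌈·⌉ = 3975
j=15: r + 14k = 4276.069333… → ⌈·⌉ = 4277
j=16: r + 15k = 4577.236 → ⌈·⌉ = 4578
j=17: r + 16k = 4878.402666… → ⌈·⌉ = 4879
j=18: r + 17k = 5179.569333… → ⌈·⌉ = 5180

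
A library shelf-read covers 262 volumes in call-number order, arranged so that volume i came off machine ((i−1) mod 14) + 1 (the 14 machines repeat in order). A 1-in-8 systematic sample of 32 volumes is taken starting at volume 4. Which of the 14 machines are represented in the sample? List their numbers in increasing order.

Consecutive selections differ by k = 8, so their machine numbers differ by 8 mod 14 = 8.
gcd(8, 14) = 2, so the sample visits 14/2 = 7 distinct residues mod 14.
Start 4 is machine 4; the machines hit are 2, 4, 6, 8, 10, 12, 14.

2, 4, 6, 8, 10, 12, 14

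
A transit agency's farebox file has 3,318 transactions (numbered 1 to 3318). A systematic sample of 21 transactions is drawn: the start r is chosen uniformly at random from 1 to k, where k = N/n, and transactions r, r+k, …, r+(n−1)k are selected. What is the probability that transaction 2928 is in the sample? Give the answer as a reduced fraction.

1/158

k = 3318/21 = 158.
Transaction 2928 is selected iff r ≡ 2928 (mod 158); exactly one such r in {1,…,158}.
Inclusion probability = 1/158.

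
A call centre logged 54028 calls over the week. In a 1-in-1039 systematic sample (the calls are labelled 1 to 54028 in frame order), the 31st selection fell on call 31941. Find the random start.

771

k = 1039
r = 31941 − (31−1)×1039 = 31941 − 31170 = 771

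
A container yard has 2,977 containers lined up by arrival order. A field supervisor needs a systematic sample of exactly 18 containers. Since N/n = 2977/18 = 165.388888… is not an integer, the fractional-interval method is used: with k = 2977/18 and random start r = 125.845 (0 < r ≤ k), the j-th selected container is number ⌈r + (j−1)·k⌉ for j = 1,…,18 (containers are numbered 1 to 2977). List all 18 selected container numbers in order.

126, 292, 457, 623, 788, 953, 1119, 1284, 1449, 1615, 1780, 1946, 2111, 2276, 2442, 2607, 2773, 2938

j=1: r + 0k = 125.845 → ⌈·⌉ = 126
j=2: r + 1k = 291.233888… → ⌈·⌉ = 292
j=3: r + 2k = 456.622777… → ⌈·⌉ = 457
j=4: r + 3k = 622.011666… → ⌈·⌉ = 623
j=5: r + 4k = 787.400555… → ⌈·⌉ = 788
j=6: r + 5k = 952.789444… → ⌈·⌉ = 953
j=7: r + 6k = 1118.178333… → ⌈·⌉ = 1119
j=8: r + 7k = 1283.567222… → ⌈·⌉ = 1284
j=9: r + 8k = 1448.956111… → ⌈·⌉ = 1449
j=10: r + 9k = 1614.345 → ⌈·⌉ = 1615
j=11: r + 10k = 1779.733888… → ⌈·⌉ = 1780
j=12: r + 11k = 1945.122777… → ⌈·⌉ = 1946
j=13: r + 12k = 2110.511666… → ⌈·⌉ = 2111
j=14: r + 13k = 2275.900555… → ⌈·⌉ = 2276
j=15: r + 14k = 2441.289444… → ⌈·⌉ = 2442
j=16: r + 15k = 2606.678333… → ⌈·⌉ = 2607
j=17: r + 16k = 2772.067222… → ⌈·⌉ = 2773
j=18: r + 17k = 2937.456111… → ⌈·⌉ = 2938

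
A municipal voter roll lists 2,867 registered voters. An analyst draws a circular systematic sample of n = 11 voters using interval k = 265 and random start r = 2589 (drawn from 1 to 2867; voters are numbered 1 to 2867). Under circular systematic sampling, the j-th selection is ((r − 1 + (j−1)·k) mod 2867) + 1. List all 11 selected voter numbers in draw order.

Selection 1: 2589
Selection 2: 2589 + 265 = 2854
Selection 3: 2854 + 265 = 3119 → 3119 − 2867 = 252
Selection 4: 252 + 265 = 517
Selection 5: 517 + 265 = 782
Selection 6: 782 + 265 = 1047
Selection 7: 1047 + 265 = 1312
Selection 8: 1312 + 265 = 1577
Selection 9: 1577 + 265 = 1842
Selection 10: 1842 + 265 = 2107
Selection 11: 2107 + 265 = 2372

2589, 2854, 252, 517, 782, 1047, 1312, 1577, 1842, 2107, 2372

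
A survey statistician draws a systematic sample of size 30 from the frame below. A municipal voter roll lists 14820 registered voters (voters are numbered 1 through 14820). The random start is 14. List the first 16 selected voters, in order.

14, 508, 1002, 1496, 1990, 2484, 2978, 3472, 3966, 4460, 4954, 5448, 5942, 6436, 6930, 7424

k = N/n = 14820/30 = 494
voter 1: 14
voter 2: 14 + 494 = 508
voter 3: 508 + 494 = 1002
voter 4: 1002 + 494 = 1496
voter 5: 1496 + 494 = 1990
voter 6: 1990 + 494 = 2484
voter 7: 2484 + 494 = 2978
voter 8: 2978 + 494 = 3472
voter 9: 3472 + 494 = 3966
voter 10: 3966 + 494 = 4460
voter 11: 4460 + 494 = 4954
voter 12: 4954 + 494 = 5448
voter 13: 5448 + 494 = 5942
voter 14: 5942 + 494 = 6436
voter 15: 6436 + 494 = 6930
voter 16: 6930 + 494 = 7424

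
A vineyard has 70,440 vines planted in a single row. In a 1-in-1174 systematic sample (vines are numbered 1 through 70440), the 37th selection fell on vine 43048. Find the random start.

k = 1174
r = 43048 − (37−1)×1174 = 43048 − 42264 = 784

784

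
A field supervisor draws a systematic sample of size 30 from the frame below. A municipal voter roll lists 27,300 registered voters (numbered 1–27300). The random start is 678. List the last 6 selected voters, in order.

22518, 23428, 24338, 25248, 26158, 27068

k = N/n = 27300/30 = 910
25th selection = 678 + 24×910 = 22518
26th: 22518 + 910 = 23428
27th: 23428 + 910 = 24338
28th: 24338 + 910 = 25248
29th: 25248 + 910 = 26158
30th: 26158 + 910 = 27068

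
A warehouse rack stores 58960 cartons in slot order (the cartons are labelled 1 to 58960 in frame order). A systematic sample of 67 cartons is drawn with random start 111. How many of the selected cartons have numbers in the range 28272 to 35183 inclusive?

7

k = 58960/67 = 880
First selection ≥ 28272: 111 + ⌈(28272−111)/880⌉·880 = 111 + 33×880 = 29151
Last selection ≤ 35183: 111 + ⌊(35183−111)/880⌋·880 = 111 + 39×880 = 34431
Count = 39 − 33 + 1 = 7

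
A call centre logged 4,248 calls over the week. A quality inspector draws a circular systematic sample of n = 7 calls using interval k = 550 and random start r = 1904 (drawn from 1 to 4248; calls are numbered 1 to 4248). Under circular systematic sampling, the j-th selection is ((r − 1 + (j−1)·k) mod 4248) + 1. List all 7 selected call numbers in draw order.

Selection 1: 1904
Selection 2: 1904 + 550 = 2454
Selection 3: 2454 + 550 = 3004
Selection 4: 3004 + 550 = 3554
Selection 5: 3554 + 550 = 4104
Selection 6: 4104 + 550 = 4654 → 4654 − 4248 = 406
Selection 7: 406 + 550 = 956

1904, 2454, 3004, 3554, 4104, 406, 956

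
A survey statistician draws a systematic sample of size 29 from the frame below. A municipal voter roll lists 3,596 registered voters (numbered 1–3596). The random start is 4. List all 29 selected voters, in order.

k = N/n = 3596/29 = 124
voter 1: 4
voter 2: 4 + 124 = 128
voter 3: 128 + 124 = 252
voter 4: 252 + 124 = 376
voter 5: 376 + 124 = 500
voter 6: 500 + 124 = 624
voter 7: 624 + 124 = 748
voter 8: 748 + 124 = 872
voter 9: 872 + 124 = 996
voter 10: 996 + 124 = 1120
voter 11: 1120 + 124 = 1244
voter 12: 1244 + 124 = 1368
voter 13: 1368 + 124 = 1492
voter 14: 1492 + 124 = 1616
voter 15: 1616 + 124 = 1740
voter 16: 1740 + 124 = 1864
voter 17: 1864 + 124 = 1988
voter 18: 1988 + 124 = 2112
voter 19: 2112 + 124 = 2236
voter 20: 2236 + 124 = 2360
voter 21: 2360 + 124 = 2484
voter 22: 2484 + 124 = 2608
voter 23: 2608 + 124 = 2732
voter 24: 2732 + 124 = 2856
voter 25: 2856 + 124 = 2980
voter 26: 2980 + 124 = 3104
voter 27: 3104 + 124 = 3228
voter 28: 3228 + 124 = 3352
voter 29: 3352 + 124 = 3476

4, 128, 252, 376, 500, 624, 748, 872, 996, 1120, 1244, 1368, 1492, 1616, 1740, 1864, 1988, 2112, 2236, 2360, 2484, 2608, 2732, 2856, 2980, 3104, 3228, 3352, 3476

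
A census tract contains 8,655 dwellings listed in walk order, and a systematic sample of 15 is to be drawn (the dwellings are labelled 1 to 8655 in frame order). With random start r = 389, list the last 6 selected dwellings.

5582, 6159, 6736, 7313, 7890, 8467

k = N/n = 8655/15 = 577
10th selection = 389 + 9×577 = 5582
11th: 5582 + 577 = 6159
12th: 6159 + 577 = 6736
13th: 6736 + 577 = 7313
14th: 7313 + 577 = 7890
15th: 7890 + 577 = 8467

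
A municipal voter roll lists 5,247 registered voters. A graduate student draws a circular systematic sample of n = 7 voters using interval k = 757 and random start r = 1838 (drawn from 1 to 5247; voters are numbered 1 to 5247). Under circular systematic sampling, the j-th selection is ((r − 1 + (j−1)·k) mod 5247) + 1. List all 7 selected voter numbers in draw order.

1838, 2595, 3352, 4109, 4866, 376, 1133

Selection 1: 1838
Selection 2: 1838 + 757 = 2595
Selection 3: 2595 + 757 = 3352
Selection 4: 3352 + 757 = 4109
Selection 5: 4109 + 757 = 4866
Selection 6: 4866 + 757 = 5623 → 5623 − 5247 = 376
Selection 7: 376 + 757 = 1133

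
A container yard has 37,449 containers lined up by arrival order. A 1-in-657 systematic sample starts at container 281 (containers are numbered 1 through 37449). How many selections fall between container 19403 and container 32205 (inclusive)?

19

k = 657
First selection ≥ 19403: 281 + ⌈(19403−281)/657⌉·657 = 281 + 30×657 = 19991
Last selection ≤ 32205: 281 + ⌊(32205−281)/657⌋·657 = 281 + 48×657 = 31817
Count = 48 − 30 + 1 = 19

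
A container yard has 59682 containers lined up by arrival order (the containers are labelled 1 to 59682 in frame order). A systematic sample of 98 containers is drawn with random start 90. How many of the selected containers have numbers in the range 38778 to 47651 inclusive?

k = 59682/98 = 609
First selection ≥ 38778: 90 + ⌈(38778−90)/609⌉·609 = 90 + 64×609 = 39066
Last selection ≤ 47651: 90 + ⌊(47651−90)/609⌋·609 = 90 + 78×609 = 47592
Count = 78 − 64 + 1 = 15

15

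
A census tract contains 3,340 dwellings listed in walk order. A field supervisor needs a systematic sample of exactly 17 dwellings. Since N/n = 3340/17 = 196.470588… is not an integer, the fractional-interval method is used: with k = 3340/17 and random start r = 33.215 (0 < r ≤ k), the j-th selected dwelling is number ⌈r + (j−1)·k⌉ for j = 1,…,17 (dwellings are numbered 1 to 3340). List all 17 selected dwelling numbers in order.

j=1: r + 0k = 33.215 → ⌈·⌉ = 34
j=2: r + 1k = 229.685588… → ⌈·⌉ = 230
j=3: r + 2k = 426.156176… → ⌈·⌉ = 427
j=4: r + 3k = 622.626764… → ⌈·⌉ = 623
j=5: r + 4k = 819.097352… → ⌈·⌉ = 820
j=6: r + 5k = 1015.567941… → ⌈·⌉ = 1016
j=7: r + 6k = 1212.038529… → ⌈·⌉ = 1213
j=8: r + 7k = 1408.509117… → ⌈·⌉ = 1409
j=9: r + 8k = 1604.979705… → ⌈·⌉ = 1605
j=10: r + 9k = 1801.450294… → ⌈·⌉ = 1802
j=11: r + 10k = 1997.920882… → ⌈·⌉ = 1998
j=12: r + 11k = 2194.391470… → ⌈·⌉ = 2195
j=13: r + 12k = 2390.862058… → ⌈·⌉ = 2391
j=14: r + 13k = 2587.332647… → ⌈·⌉ = 2588
j=15: r + 14k = 2783.803235… → ⌈·⌉ = 2784
j=16: r + 15k = 2980.273823… → ⌈·⌉ = 2981
j=17: r + 16k = 3176.744411… → ⌈·⌉ = 3177

34, 230, 427, 623, 820, 1016, 1213, 1409, 1605, 1802, 1998, 2195, 2391, 2588, 2784, 2981, 3177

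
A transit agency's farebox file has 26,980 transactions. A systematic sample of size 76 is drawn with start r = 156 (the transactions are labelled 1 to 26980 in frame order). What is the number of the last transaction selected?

k = 26980/76 = 355
76th selection = r + (76−1)·k = 156 + 75×355 = 156 + 26625 = 26781

26781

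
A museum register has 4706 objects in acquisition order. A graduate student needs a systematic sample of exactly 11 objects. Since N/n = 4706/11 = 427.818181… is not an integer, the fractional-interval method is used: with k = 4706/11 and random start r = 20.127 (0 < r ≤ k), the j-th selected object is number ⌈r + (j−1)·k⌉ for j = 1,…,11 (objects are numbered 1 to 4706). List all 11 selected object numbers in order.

21, 448, 876, 1304, 1732, 2160, 2588, 3015, 3443, 3871, 4299

j=1: r + 0k = 20.127 → ⌈·⌉ = 21
j=2: r + 1k = 447.945181… → ⌈·⌉ = 448
j=3: r + 2k = 875.763363… → ⌈·⌉ = 876
j=4: r + 3k = 1303.581545… → ⌈·⌉ = 1304
j=5: r + 4k = 1731.399727… → ⌈·⌉ = 1732
j=6: r + 5k = 2159.217909… → ⌈·⌉ = 2160
j=7: r + 6k = 2587.036090… → ⌈·⌉ = 2588
j=8: r + 7k = 3014.854272… → ⌈·⌉ = 3015
j=9: r + 8k = 3442.672454… → ⌈·⌉ = 3443
j=10: r + 9k = 3870.490636… → ⌈·⌉ = 3871
j=11: r + 10k = 4298.308818… → ⌈·⌉ = 4299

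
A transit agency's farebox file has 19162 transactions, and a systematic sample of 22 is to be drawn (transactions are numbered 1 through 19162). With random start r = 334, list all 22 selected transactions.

334, 1205, 2076, 2947, 3818, 4689, 5560, 6431, 7302, 8173, 9044, 9915, 10786, 11657, 12528, 13399, 14270, 15141, 16012, 16883, 17754, 18625

k = N/n = 19162/22 = 871
transaction 1: 334
transaction 2: 334 + 871 = 1205
transaction 3: 1205 + 871 = 2076
transaction 4: 2076 + 871 = 2947
transaction 5: 2947 + 871 = 3818
transaction 6: 3818 + 871 = 4689
transaction 7: 4689 + 871 = 5560
transaction 8: 5560 + 871 = 6431
transaction 9: 6431 + 871 = 7302
transaction 10: 7302 + 871 = 8173
transaction 11: 8173 + 871 = 9044
transaction 12: 9044 + 871 = 9915
transaction 13: 9915 + 871 = 10786
transaction 14: 10786 + 871 = 11657
transaction 15: 11657 + 871 = 12528
transaction 16: 12528 + 871 = 13399
transaction 17: 13399 + 871 = 14270
transaction 18: 14270 + 871 = 15141
transaction 19: 15141 + 871 = 16012
transaction 20: 16012 + 871 = 16883
transaction 21: 16883 + 871 = 17754
transaction 22: 17754 + 871 = 18625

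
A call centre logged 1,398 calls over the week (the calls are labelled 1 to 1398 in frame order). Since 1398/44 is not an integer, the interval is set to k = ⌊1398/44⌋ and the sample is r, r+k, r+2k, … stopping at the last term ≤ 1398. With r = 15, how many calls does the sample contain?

k = ⌊1398/44⌋ = 31
Achieved size = ⌊(1398 − 15)/31⌋ + 1 = ⌊1383/31⌋ + 1 = 44 + 1 = 45
(last selection: 15 + 44×31 = 1379 ≤ 1398; next would be 1410 > 1398)

45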